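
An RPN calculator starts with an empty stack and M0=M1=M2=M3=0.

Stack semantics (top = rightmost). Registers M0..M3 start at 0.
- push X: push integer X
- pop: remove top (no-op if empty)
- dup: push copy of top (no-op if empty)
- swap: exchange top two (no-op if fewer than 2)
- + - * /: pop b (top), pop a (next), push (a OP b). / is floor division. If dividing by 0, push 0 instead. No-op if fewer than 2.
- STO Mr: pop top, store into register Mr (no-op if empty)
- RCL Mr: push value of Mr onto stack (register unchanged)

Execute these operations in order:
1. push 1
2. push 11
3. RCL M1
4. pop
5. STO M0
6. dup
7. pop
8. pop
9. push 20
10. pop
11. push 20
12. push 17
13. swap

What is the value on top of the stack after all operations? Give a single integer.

After op 1 (push 1): stack=[1] mem=[0,0,0,0]
After op 2 (push 11): stack=[1,11] mem=[0,0,0,0]
After op 3 (RCL M1): stack=[1,11,0] mem=[0,0,0,0]
After op 4 (pop): stack=[1,11] mem=[0,0,0,0]
After op 5 (STO M0): stack=[1] mem=[11,0,0,0]
After op 6 (dup): stack=[1,1] mem=[11,0,0,0]
After op 7 (pop): stack=[1] mem=[11,0,0,0]
After op 8 (pop): stack=[empty] mem=[11,0,0,0]
After op 9 (push 20): stack=[20] mem=[11,0,0,0]
After op 10 (pop): stack=[empty] mem=[11,0,0,0]
After op 11 (push 20): stack=[20] mem=[11,0,0,0]
After op 12 (push 17): stack=[20,17] mem=[11,0,0,0]
After op 13 (swap): stack=[17,20] mem=[11,0,0,0]

Answer: 20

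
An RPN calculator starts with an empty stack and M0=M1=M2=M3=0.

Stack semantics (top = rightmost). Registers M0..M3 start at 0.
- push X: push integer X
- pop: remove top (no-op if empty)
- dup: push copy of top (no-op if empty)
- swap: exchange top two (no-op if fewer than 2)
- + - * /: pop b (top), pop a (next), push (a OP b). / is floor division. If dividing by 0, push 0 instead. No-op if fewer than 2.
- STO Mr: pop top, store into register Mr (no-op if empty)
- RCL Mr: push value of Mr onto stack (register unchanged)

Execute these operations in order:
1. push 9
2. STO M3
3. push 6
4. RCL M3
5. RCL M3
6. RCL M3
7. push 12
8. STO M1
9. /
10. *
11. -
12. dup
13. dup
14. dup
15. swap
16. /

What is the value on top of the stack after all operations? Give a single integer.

After op 1 (push 9): stack=[9] mem=[0,0,0,0]
After op 2 (STO M3): stack=[empty] mem=[0,0,0,9]
After op 3 (push 6): stack=[6] mem=[0,0,0,9]
After op 4 (RCL M3): stack=[6,9] mem=[0,0,0,9]
After op 5 (RCL M3): stack=[6,9,9] mem=[0,0,0,9]
After op 6 (RCL M3): stack=[6,9,9,9] mem=[0,0,0,9]
After op 7 (push 12): stack=[6,9,9,9,12] mem=[0,0,0,9]
After op 8 (STO M1): stack=[6,9,9,9] mem=[0,12,0,9]
After op 9 (/): stack=[6,9,1] mem=[0,12,0,9]
After op 10 (*): stack=[6,9] mem=[0,12,0,9]
After op 11 (-): stack=[-3] mem=[0,12,0,9]
After op 12 (dup): stack=[-3,-3] mem=[0,12,0,9]
After op 13 (dup): stack=[-3,-3,-3] mem=[0,12,0,9]
After op 14 (dup): stack=[-3,-3,-3,-3] mem=[0,12,0,9]
After op 15 (swap): stack=[-3,-3,-3,-3] mem=[0,12,0,9]
After op 16 (/): stack=[-3,-3,1] mem=[0,12,0,9]

Answer: 1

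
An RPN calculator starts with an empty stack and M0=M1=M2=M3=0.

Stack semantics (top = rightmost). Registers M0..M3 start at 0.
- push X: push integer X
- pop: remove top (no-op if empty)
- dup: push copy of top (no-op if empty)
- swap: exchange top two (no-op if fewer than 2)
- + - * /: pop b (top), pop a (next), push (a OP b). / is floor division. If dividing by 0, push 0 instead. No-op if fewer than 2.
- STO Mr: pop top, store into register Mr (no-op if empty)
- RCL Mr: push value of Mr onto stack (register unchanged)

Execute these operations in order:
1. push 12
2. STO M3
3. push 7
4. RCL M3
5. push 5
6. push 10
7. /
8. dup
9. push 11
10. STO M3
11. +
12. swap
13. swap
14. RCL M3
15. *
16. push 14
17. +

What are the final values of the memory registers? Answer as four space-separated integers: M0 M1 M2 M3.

After op 1 (push 12): stack=[12] mem=[0,0,0,0]
After op 2 (STO M3): stack=[empty] mem=[0,0,0,12]
After op 3 (push 7): stack=[7] mem=[0,0,0,12]
After op 4 (RCL M3): stack=[7,12] mem=[0,0,0,12]
After op 5 (push 5): stack=[7,12,5] mem=[0,0,0,12]
After op 6 (push 10): stack=[7,12,5,10] mem=[0,0,0,12]
After op 7 (/): stack=[7,12,0] mem=[0,0,0,12]
After op 8 (dup): stack=[7,12,0,0] mem=[0,0,0,12]
After op 9 (push 11): stack=[7,12,0,0,11] mem=[0,0,0,12]
After op 10 (STO M3): stack=[7,12,0,0] mem=[0,0,0,11]
After op 11 (+): stack=[7,12,0] mem=[0,0,0,11]
After op 12 (swap): stack=[7,0,12] mem=[0,0,0,11]
After op 13 (swap): stack=[7,12,0] mem=[0,0,0,11]
After op 14 (RCL M3): stack=[7,12,0,11] mem=[0,0,0,11]
After op 15 (*): stack=[7,12,0] mem=[0,0,0,11]
After op 16 (push 14): stack=[7,12,0,14] mem=[0,0,0,11]
After op 17 (+): stack=[7,12,14] mem=[0,0,0,11]

Answer: 0 0 0 11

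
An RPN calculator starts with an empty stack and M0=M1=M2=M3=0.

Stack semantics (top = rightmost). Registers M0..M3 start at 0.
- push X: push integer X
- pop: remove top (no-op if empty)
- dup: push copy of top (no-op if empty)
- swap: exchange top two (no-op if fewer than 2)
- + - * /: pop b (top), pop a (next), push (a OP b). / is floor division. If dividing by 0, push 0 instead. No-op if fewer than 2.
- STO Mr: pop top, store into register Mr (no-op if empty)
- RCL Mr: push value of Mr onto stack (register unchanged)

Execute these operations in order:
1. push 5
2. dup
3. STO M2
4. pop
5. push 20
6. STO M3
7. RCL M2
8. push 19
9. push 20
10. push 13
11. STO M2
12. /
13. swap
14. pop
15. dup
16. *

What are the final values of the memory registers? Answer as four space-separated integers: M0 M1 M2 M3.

After op 1 (push 5): stack=[5] mem=[0,0,0,0]
After op 2 (dup): stack=[5,5] mem=[0,0,0,0]
After op 3 (STO M2): stack=[5] mem=[0,0,5,0]
After op 4 (pop): stack=[empty] mem=[0,0,5,0]
After op 5 (push 20): stack=[20] mem=[0,0,5,0]
After op 6 (STO M3): stack=[empty] mem=[0,0,5,20]
After op 7 (RCL M2): stack=[5] mem=[0,0,5,20]
After op 8 (push 19): stack=[5,19] mem=[0,0,5,20]
After op 9 (push 20): stack=[5,19,20] mem=[0,0,5,20]
After op 10 (push 13): stack=[5,19,20,13] mem=[0,0,5,20]
After op 11 (STO M2): stack=[5,19,20] mem=[0,0,13,20]
After op 12 (/): stack=[5,0] mem=[0,0,13,20]
After op 13 (swap): stack=[0,5] mem=[0,0,13,20]
After op 14 (pop): stack=[0] mem=[0,0,13,20]
After op 15 (dup): stack=[0,0] mem=[0,0,13,20]
After op 16 (*): stack=[0] mem=[0,0,13,20]

Answer: 0 0 13 20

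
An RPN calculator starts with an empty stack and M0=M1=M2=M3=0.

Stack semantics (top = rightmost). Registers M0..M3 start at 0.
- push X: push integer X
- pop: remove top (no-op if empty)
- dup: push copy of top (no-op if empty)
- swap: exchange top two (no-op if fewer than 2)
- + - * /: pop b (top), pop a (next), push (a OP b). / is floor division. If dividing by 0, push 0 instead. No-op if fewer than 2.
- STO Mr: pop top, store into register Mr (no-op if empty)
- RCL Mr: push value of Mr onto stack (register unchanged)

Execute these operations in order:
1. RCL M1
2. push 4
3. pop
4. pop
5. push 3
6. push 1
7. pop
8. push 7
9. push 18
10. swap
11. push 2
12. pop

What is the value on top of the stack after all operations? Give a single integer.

After op 1 (RCL M1): stack=[0] mem=[0,0,0,0]
After op 2 (push 4): stack=[0,4] mem=[0,0,0,0]
After op 3 (pop): stack=[0] mem=[0,0,0,0]
After op 4 (pop): stack=[empty] mem=[0,0,0,0]
After op 5 (push 3): stack=[3] mem=[0,0,0,0]
After op 6 (push 1): stack=[3,1] mem=[0,0,0,0]
After op 7 (pop): stack=[3] mem=[0,0,0,0]
After op 8 (push 7): stack=[3,7] mem=[0,0,0,0]
After op 9 (push 18): stack=[3,7,18] mem=[0,0,0,0]
After op 10 (swap): stack=[3,18,7] mem=[0,0,0,0]
After op 11 (push 2): stack=[3,18,7,2] mem=[0,0,0,0]
After op 12 (pop): stack=[3,18,7] mem=[0,0,0,0]

Answer: 7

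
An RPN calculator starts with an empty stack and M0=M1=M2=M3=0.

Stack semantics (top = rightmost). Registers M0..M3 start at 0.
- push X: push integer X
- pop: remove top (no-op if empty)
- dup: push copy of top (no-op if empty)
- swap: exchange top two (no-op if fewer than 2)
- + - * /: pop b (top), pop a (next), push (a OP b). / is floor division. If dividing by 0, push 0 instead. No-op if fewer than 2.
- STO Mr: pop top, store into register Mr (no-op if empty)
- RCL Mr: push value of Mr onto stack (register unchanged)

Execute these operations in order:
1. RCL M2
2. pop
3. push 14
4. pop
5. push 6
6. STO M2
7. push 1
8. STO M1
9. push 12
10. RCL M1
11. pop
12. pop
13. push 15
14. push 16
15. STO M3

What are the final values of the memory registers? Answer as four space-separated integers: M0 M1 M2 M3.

After op 1 (RCL M2): stack=[0] mem=[0,0,0,0]
After op 2 (pop): stack=[empty] mem=[0,0,0,0]
After op 3 (push 14): stack=[14] mem=[0,0,0,0]
After op 4 (pop): stack=[empty] mem=[0,0,0,0]
After op 5 (push 6): stack=[6] mem=[0,0,0,0]
After op 6 (STO M2): stack=[empty] mem=[0,0,6,0]
After op 7 (push 1): stack=[1] mem=[0,0,6,0]
After op 8 (STO M1): stack=[empty] mem=[0,1,6,0]
After op 9 (push 12): stack=[12] mem=[0,1,6,0]
After op 10 (RCL M1): stack=[12,1] mem=[0,1,6,0]
After op 11 (pop): stack=[12] mem=[0,1,6,0]
After op 12 (pop): stack=[empty] mem=[0,1,6,0]
After op 13 (push 15): stack=[15] mem=[0,1,6,0]
After op 14 (push 16): stack=[15,16] mem=[0,1,6,0]
After op 15 (STO M3): stack=[15] mem=[0,1,6,16]

Answer: 0 1 6 16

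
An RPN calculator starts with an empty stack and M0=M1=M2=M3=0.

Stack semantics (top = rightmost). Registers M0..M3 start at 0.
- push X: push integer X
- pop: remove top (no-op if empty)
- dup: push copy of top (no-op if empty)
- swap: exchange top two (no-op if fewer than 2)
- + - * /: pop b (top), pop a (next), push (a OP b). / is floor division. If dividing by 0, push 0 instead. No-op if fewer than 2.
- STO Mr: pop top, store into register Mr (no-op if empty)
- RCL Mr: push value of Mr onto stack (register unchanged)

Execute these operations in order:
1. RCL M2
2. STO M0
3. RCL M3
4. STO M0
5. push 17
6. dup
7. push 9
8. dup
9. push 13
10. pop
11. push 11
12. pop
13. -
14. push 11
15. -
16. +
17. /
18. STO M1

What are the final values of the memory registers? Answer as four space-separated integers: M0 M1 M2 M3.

After op 1 (RCL M2): stack=[0] mem=[0,0,0,0]
After op 2 (STO M0): stack=[empty] mem=[0,0,0,0]
After op 3 (RCL M3): stack=[0] mem=[0,0,0,0]
After op 4 (STO M0): stack=[empty] mem=[0,0,0,0]
After op 5 (push 17): stack=[17] mem=[0,0,0,0]
After op 6 (dup): stack=[17,17] mem=[0,0,0,0]
After op 7 (push 9): stack=[17,17,9] mem=[0,0,0,0]
After op 8 (dup): stack=[17,17,9,9] mem=[0,0,0,0]
After op 9 (push 13): stack=[17,17,9,9,13] mem=[0,0,0,0]
After op 10 (pop): stack=[17,17,9,9] mem=[0,0,0,0]
After op 11 (push 11): stack=[17,17,9,9,11] mem=[0,0,0,0]
After op 12 (pop): stack=[17,17,9,9] mem=[0,0,0,0]
After op 13 (-): stack=[17,17,0] mem=[0,0,0,0]
After op 14 (push 11): stack=[17,17,0,11] mem=[0,0,0,0]
After op 15 (-): stack=[17,17,-11] mem=[0,0,0,0]
After op 16 (+): stack=[17,6] mem=[0,0,0,0]
After op 17 (/): stack=[2] mem=[0,0,0,0]
After op 18 (STO M1): stack=[empty] mem=[0,2,0,0]

Answer: 0 2 0 0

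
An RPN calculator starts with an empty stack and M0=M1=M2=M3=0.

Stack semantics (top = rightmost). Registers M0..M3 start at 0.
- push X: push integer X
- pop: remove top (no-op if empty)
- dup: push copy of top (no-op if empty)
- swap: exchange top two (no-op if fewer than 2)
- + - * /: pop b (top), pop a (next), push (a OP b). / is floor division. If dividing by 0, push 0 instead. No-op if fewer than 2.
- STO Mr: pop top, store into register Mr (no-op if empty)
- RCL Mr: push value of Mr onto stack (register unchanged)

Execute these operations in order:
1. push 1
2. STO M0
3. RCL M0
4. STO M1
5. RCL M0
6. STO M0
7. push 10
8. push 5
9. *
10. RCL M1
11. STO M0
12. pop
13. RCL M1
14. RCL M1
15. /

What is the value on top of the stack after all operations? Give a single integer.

Answer: 1

Derivation:
After op 1 (push 1): stack=[1] mem=[0,0,0,0]
After op 2 (STO M0): stack=[empty] mem=[1,0,0,0]
After op 3 (RCL M0): stack=[1] mem=[1,0,0,0]
After op 4 (STO M1): stack=[empty] mem=[1,1,0,0]
After op 5 (RCL M0): stack=[1] mem=[1,1,0,0]
After op 6 (STO M0): stack=[empty] mem=[1,1,0,0]
After op 7 (push 10): stack=[10] mem=[1,1,0,0]
After op 8 (push 5): stack=[10,5] mem=[1,1,0,0]
After op 9 (*): stack=[50] mem=[1,1,0,0]
After op 10 (RCL M1): stack=[50,1] mem=[1,1,0,0]
After op 11 (STO M0): stack=[50] mem=[1,1,0,0]
After op 12 (pop): stack=[empty] mem=[1,1,0,0]
After op 13 (RCL M1): stack=[1] mem=[1,1,0,0]
After op 14 (RCL M1): stack=[1,1] mem=[1,1,0,0]
After op 15 (/): stack=[1] mem=[1,1,0,0]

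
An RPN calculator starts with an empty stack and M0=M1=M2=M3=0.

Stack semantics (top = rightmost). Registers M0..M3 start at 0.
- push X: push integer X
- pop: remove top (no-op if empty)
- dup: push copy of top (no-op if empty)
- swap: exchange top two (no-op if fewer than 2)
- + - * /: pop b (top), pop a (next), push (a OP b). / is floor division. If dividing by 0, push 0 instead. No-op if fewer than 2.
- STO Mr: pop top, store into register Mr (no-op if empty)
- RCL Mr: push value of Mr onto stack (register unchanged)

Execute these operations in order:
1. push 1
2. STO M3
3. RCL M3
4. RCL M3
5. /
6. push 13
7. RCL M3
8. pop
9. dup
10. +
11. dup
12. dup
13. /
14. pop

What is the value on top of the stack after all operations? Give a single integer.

After op 1 (push 1): stack=[1] mem=[0,0,0,0]
After op 2 (STO M3): stack=[empty] mem=[0,0,0,1]
After op 3 (RCL M3): stack=[1] mem=[0,0,0,1]
After op 4 (RCL M3): stack=[1,1] mem=[0,0,0,1]
After op 5 (/): stack=[1] mem=[0,0,0,1]
After op 6 (push 13): stack=[1,13] mem=[0,0,0,1]
After op 7 (RCL M3): stack=[1,13,1] mem=[0,0,0,1]
After op 8 (pop): stack=[1,13] mem=[0,0,0,1]
After op 9 (dup): stack=[1,13,13] mem=[0,0,0,1]
After op 10 (+): stack=[1,26] mem=[0,0,0,1]
After op 11 (dup): stack=[1,26,26] mem=[0,0,0,1]
After op 12 (dup): stack=[1,26,26,26] mem=[0,0,0,1]
After op 13 (/): stack=[1,26,1] mem=[0,0,0,1]
After op 14 (pop): stack=[1,26] mem=[0,0,0,1]

Answer: 26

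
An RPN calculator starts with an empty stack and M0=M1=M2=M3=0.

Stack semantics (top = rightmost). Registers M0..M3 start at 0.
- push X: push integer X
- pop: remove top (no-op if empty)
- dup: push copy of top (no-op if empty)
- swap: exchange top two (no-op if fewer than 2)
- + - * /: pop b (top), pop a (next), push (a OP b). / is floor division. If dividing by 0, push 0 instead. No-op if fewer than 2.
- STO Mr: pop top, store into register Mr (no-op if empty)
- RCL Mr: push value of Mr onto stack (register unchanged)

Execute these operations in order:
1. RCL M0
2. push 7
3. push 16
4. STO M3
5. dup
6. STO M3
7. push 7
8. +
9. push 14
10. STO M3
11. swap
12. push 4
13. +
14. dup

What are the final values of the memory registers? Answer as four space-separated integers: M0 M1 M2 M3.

Answer: 0 0 0 14

Derivation:
After op 1 (RCL M0): stack=[0] mem=[0,0,0,0]
After op 2 (push 7): stack=[0,7] mem=[0,0,0,0]
After op 3 (push 16): stack=[0,7,16] mem=[0,0,0,0]
After op 4 (STO M3): stack=[0,7] mem=[0,0,0,16]
After op 5 (dup): stack=[0,7,7] mem=[0,0,0,16]
After op 6 (STO M3): stack=[0,7] mem=[0,0,0,7]
After op 7 (push 7): stack=[0,7,7] mem=[0,0,0,7]
After op 8 (+): stack=[0,14] mem=[0,0,0,7]
After op 9 (push 14): stack=[0,14,14] mem=[0,0,0,7]
After op 10 (STO M3): stack=[0,14] mem=[0,0,0,14]
After op 11 (swap): stack=[14,0] mem=[0,0,0,14]
After op 12 (push 4): stack=[14,0,4] mem=[0,0,0,14]
After op 13 (+): stack=[14,4] mem=[0,0,0,14]
After op 14 (dup): stack=[14,4,4] mem=[0,0,0,14]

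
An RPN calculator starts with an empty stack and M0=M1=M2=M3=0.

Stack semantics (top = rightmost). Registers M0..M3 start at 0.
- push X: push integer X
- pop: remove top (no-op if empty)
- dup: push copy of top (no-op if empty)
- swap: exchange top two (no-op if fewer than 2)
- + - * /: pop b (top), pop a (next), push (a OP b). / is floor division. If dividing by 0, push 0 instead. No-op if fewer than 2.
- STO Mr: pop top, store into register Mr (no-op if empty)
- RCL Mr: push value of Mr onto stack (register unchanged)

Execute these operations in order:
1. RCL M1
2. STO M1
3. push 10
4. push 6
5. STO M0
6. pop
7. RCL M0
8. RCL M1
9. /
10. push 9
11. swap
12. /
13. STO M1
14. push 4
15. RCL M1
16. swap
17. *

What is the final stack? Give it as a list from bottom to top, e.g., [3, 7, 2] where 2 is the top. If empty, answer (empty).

After op 1 (RCL M1): stack=[0] mem=[0,0,0,0]
After op 2 (STO M1): stack=[empty] mem=[0,0,0,0]
After op 3 (push 10): stack=[10] mem=[0,0,0,0]
After op 4 (push 6): stack=[10,6] mem=[0,0,0,0]
After op 5 (STO M0): stack=[10] mem=[6,0,0,0]
After op 6 (pop): stack=[empty] mem=[6,0,0,0]
After op 7 (RCL M0): stack=[6] mem=[6,0,0,0]
After op 8 (RCL M1): stack=[6,0] mem=[6,0,0,0]
After op 9 (/): stack=[0] mem=[6,0,0,0]
After op 10 (push 9): stack=[0,9] mem=[6,0,0,0]
After op 11 (swap): stack=[9,0] mem=[6,0,0,0]
After op 12 (/): stack=[0] mem=[6,0,0,0]
After op 13 (STO M1): stack=[empty] mem=[6,0,0,0]
After op 14 (push 4): stack=[4] mem=[6,0,0,0]
After op 15 (RCL M1): stack=[4,0] mem=[6,0,0,0]
After op 16 (swap): stack=[0,4] mem=[6,0,0,0]
After op 17 (*): stack=[0] mem=[6,0,0,0]

Answer: [0]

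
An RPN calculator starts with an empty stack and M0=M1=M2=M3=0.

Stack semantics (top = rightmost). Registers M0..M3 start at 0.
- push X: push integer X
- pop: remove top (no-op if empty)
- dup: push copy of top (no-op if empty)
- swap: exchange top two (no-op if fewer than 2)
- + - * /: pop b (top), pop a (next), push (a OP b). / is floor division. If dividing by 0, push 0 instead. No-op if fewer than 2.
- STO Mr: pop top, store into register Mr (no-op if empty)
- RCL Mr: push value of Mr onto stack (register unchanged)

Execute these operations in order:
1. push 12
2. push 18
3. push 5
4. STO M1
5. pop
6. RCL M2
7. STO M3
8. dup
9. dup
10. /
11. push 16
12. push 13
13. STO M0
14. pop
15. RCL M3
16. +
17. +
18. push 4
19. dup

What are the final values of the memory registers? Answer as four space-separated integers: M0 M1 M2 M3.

Answer: 13 5 0 0

Derivation:
After op 1 (push 12): stack=[12] mem=[0,0,0,0]
After op 2 (push 18): stack=[12,18] mem=[0,0,0,0]
After op 3 (push 5): stack=[12,18,5] mem=[0,0,0,0]
After op 4 (STO M1): stack=[12,18] mem=[0,5,0,0]
After op 5 (pop): stack=[12] mem=[0,5,0,0]
After op 6 (RCL M2): stack=[12,0] mem=[0,5,0,0]
After op 7 (STO M3): stack=[12] mem=[0,5,0,0]
After op 8 (dup): stack=[12,12] mem=[0,5,0,0]
After op 9 (dup): stack=[12,12,12] mem=[0,5,0,0]
After op 10 (/): stack=[12,1] mem=[0,5,0,0]
After op 11 (push 16): stack=[12,1,16] mem=[0,5,0,0]
After op 12 (push 13): stack=[12,1,16,13] mem=[0,5,0,0]
After op 13 (STO M0): stack=[12,1,16] mem=[13,5,0,0]
After op 14 (pop): stack=[12,1] mem=[13,5,0,0]
After op 15 (RCL M3): stack=[12,1,0] mem=[13,5,0,0]
After op 16 (+): stack=[12,1] mem=[13,5,0,0]
After op 17 (+): stack=[13] mem=[13,5,0,0]
After op 18 (push 4): stack=[13,4] mem=[13,5,0,0]
After op 19 (dup): stack=[13,4,4] mem=[13,5,0,0]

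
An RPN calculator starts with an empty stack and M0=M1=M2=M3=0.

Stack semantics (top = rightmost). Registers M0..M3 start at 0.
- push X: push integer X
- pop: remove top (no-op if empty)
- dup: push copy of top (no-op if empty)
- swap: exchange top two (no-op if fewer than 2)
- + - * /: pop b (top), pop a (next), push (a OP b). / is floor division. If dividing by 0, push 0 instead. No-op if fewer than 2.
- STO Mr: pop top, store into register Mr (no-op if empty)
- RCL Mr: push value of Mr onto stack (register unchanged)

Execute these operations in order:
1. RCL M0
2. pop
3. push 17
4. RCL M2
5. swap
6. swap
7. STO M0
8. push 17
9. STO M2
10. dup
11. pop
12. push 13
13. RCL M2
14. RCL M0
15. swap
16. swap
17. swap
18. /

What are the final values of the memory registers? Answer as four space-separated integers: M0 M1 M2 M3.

After op 1 (RCL M0): stack=[0] mem=[0,0,0,0]
After op 2 (pop): stack=[empty] mem=[0,0,0,0]
After op 3 (push 17): stack=[17] mem=[0,0,0,0]
After op 4 (RCL M2): stack=[17,0] mem=[0,0,0,0]
After op 5 (swap): stack=[0,17] mem=[0,0,0,0]
After op 6 (swap): stack=[17,0] mem=[0,0,0,0]
After op 7 (STO M0): stack=[17] mem=[0,0,0,0]
After op 8 (push 17): stack=[17,17] mem=[0,0,0,0]
After op 9 (STO M2): stack=[17] mem=[0,0,17,0]
After op 10 (dup): stack=[17,17] mem=[0,0,17,0]
After op 11 (pop): stack=[17] mem=[0,0,17,0]
After op 12 (push 13): stack=[17,13] mem=[0,0,17,0]
After op 13 (RCL M2): stack=[17,13,17] mem=[0,0,17,0]
After op 14 (RCL M0): stack=[17,13,17,0] mem=[0,0,17,0]
After op 15 (swap): stack=[17,13,0,17] mem=[0,0,17,0]
After op 16 (swap): stack=[17,13,17,0] mem=[0,0,17,0]
After op 17 (swap): stack=[17,13,0,17] mem=[0,0,17,0]
After op 18 (/): stack=[17,13,0] mem=[0,0,17,0]

Answer: 0 0 17 0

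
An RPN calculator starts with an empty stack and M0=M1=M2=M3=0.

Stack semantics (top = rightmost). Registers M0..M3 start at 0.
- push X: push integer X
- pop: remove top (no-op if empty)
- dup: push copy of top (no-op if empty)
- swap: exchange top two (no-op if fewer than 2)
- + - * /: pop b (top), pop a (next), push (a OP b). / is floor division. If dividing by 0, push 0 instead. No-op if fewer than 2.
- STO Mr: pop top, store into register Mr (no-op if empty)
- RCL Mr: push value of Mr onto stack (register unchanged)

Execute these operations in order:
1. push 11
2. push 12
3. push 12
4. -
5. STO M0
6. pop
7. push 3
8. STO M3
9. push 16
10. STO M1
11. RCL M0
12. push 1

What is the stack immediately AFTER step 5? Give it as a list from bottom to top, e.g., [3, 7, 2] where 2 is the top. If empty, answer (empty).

After op 1 (push 11): stack=[11] mem=[0,0,0,0]
After op 2 (push 12): stack=[11,12] mem=[0,0,0,0]
After op 3 (push 12): stack=[11,12,12] mem=[0,0,0,0]
After op 4 (-): stack=[11,0] mem=[0,0,0,0]
After op 5 (STO M0): stack=[11] mem=[0,0,0,0]

[11]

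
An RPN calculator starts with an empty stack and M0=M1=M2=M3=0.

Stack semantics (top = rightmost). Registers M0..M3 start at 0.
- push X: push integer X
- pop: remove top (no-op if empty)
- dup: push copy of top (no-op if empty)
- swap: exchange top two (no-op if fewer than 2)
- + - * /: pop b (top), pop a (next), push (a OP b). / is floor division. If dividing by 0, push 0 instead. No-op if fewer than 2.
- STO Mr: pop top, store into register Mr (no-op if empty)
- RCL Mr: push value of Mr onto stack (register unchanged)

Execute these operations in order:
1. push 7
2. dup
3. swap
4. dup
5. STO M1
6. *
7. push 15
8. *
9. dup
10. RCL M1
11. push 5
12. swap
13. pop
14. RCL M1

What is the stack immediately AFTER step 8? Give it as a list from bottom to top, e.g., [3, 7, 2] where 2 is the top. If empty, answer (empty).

After op 1 (push 7): stack=[7] mem=[0,0,0,0]
After op 2 (dup): stack=[7,7] mem=[0,0,0,0]
After op 3 (swap): stack=[7,7] mem=[0,0,0,0]
After op 4 (dup): stack=[7,7,7] mem=[0,0,0,0]
After op 5 (STO M1): stack=[7,7] mem=[0,7,0,0]
After op 6 (*): stack=[49] mem=[0,7,0,0]
After op 7 (push 15): stack=[49,15] mem=[0,7,0,0]
After op 8 (*): stack=[735] mem=[0,7,0,0]

[735]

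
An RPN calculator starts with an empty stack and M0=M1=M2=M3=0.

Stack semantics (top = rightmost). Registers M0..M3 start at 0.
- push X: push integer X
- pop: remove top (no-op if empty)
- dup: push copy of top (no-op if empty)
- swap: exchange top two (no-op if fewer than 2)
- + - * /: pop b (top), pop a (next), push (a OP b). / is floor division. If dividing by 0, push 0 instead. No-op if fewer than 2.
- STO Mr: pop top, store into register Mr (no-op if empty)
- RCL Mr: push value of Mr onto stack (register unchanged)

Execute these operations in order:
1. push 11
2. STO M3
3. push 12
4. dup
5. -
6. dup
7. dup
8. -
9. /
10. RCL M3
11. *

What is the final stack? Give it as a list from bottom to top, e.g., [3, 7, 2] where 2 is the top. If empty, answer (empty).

Answer: [0]

Derivation:
After op 1 (push 11): stack=[11] mem=[0,0,0,0]
After op 2 (STO M3): stack=[empty] mem=[0,0,0,11]
After op 3 (push 12): stack=[12] mem=[0,0,0,11]
After op 4 (dup): stack=[12,12] mem=[0,0,0,11]
After op 5 (-): stack=[0] mem=[0,0,0,11]
After op 6 (dup): stack=[0,0] mem=[0,0,0,11]
After op 7 (dup): stack=[0,0,0] mem=[0,0,0,11]
After op 8 (-): stack=[0,0] mem=[0,0,0,11]
After op 9 (/): stack=[0] mem=[0,0,0,11]
After op 10 (RCL M3): stack=[0,11] mem=[0,0,0,11]
After op 11 (*): stack=[0] mem=[0,0,0,11]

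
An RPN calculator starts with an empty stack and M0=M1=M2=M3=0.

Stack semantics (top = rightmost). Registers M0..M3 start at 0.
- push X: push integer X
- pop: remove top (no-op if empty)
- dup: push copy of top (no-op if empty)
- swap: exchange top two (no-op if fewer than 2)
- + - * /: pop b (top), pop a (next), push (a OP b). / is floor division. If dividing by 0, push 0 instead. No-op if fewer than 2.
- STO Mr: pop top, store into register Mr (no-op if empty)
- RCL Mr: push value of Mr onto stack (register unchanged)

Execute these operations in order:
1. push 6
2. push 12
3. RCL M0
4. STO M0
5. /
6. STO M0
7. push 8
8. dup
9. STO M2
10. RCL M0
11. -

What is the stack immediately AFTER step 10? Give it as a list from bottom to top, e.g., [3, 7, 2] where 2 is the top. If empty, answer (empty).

After op 1 (push 6): stack=[6] mem=[0,0,0,0]
After op 2 (push 12): stack=[6,12] mem=[0,0,0,0]
After op 3 (RCL M0): stack=[6,12,0] mem=[0,0,0,0]
After op 4 (STO M0): stack=[6,12] mem=[0,0,0,0]
After op 5 (/): stack=[0] mem=[0,0,0,0]
After op 6 (STO M0): stack=[empty] mem=[0,0,0,0]
After op 7 (push 8): stack=[8] mem=[0,0,0,0]
After op 8 (dup): stack=[8,8] mem=[0,0,0,0]
After op 9 (STO M2): stack=[8] mem=[0,0,8,0]
After op 10 (RCL M0): stack=[8,0] mem=[0,0,8,0]

[8, 0]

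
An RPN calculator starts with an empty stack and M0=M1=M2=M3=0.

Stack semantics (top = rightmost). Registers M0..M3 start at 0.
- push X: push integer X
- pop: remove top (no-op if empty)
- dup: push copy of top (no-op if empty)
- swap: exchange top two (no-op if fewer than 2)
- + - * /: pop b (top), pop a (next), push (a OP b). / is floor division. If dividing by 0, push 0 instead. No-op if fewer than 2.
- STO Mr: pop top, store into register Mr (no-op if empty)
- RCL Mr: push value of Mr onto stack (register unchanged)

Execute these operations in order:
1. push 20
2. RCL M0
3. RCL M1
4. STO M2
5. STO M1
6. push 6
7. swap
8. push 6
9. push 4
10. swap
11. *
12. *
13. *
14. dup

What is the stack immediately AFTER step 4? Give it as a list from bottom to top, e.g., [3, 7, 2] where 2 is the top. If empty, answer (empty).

After op 1 (push 20): stack=[20] mem=[0,0,0,0]
After op 2 (RCL M0): stack=[20,0] mem=[0,0,0,0]
After op 3 (RCL M1): stack=[20,0,0] mem=[0,0,0,0]
After op 4 (STO M2): stack=[20,0] mem=[0,0,0,0]

[20, 0]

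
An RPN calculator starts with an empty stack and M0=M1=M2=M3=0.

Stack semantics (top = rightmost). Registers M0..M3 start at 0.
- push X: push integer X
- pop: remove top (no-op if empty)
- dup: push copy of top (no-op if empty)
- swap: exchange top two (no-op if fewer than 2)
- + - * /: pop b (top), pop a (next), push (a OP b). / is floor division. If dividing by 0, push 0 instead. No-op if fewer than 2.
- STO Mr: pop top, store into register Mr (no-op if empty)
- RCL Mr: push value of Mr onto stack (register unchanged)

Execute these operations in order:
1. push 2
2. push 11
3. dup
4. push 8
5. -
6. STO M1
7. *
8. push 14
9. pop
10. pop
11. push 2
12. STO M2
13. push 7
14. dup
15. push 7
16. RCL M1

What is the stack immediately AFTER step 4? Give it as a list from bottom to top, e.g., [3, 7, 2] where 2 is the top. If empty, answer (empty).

After op 1 (push 2): stack=[2] mem=[0,0,0,0]
After op 2 (push 11): stack=[2,11] mem=[0,0,0,0]
After op 3 (dup): stack=[2,11,11] mem=[0,0,0,0]
After op 4 (push 8): stack=[2,11,11,8] mem=[0,0,0,0]

[2, 11, 11, 8]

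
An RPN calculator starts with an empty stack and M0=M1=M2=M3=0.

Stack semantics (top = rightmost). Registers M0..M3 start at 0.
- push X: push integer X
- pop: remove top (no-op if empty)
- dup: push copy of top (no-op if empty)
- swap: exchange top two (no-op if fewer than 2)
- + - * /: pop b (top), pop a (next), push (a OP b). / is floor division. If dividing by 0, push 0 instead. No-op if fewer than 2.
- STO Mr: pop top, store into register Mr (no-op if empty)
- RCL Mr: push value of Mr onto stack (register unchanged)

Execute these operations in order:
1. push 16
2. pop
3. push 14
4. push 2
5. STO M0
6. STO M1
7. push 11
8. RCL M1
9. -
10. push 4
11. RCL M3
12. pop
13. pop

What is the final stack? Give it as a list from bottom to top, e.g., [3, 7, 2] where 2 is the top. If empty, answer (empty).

After op 1 (push 16): stack=[16] mem=[0,0,0,0]
After op 2 (pop): stack=[empty] mem=[0,0,0,0]
After op 3 (push 14): stack=[14] mem=[0,0,0,0]
After op 4 (push 2): stack=[14,2] mem=[0,0,0,0]
After op 5 (STO M0): stack=[14] mem=[2,0,0,0]
After op 6 (STO M1): stack=[empty] mem=[2,14,0,0]
After op 7 (push 11): stack=[11] mem=[2,14,0,0]
After op 8 (RCL M1): stack=[11,14] mem=[2,14,0,0]
After op 9 (-): stack=[-3] mem=[2,14,0,0]
After op 10 (push 4): stack=[-3,4] mem=[2,14,0,0]
After op 11 (RCL M3): stack=[-3,4,0] mem=[2,14,0,0]
After op 12 (pop): stack=[-3,4] mem=[2,14,0,0]
After op 13 (pop): stack=[-3] mem=[2,14,0,0]

Answer: [-3]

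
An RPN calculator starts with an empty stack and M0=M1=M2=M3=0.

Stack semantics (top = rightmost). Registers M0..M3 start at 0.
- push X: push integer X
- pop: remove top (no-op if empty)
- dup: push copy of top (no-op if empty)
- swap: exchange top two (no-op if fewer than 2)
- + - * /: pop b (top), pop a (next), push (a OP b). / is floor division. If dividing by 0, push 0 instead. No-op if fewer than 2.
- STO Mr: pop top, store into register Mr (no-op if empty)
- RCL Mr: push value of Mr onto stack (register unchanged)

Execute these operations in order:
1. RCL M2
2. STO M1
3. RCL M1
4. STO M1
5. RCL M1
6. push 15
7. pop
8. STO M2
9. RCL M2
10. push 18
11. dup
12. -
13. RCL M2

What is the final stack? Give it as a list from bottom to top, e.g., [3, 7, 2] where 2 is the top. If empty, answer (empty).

Answer: [0, 0, 0]

Derivation:
After op 1 (RCL M2): stack=[0] mem=[0,0,0,0]
After op 2 (STO M1): stack=[empty] mem=[0,0,0,0]
After op 3 (RCL M1): stack=[0] mem=[0,0,0,0]
After op 4 (STO M1): stack=[empty] mem=[0,0,0,0]
After op 5 (RCL M1): stack=[0] mem=[0,0,0,0]
After op 6 (push 15): stack=[0,15] mem=[0,0,0,0]
After op 7 (pop): stack=[0] mem=[0,0,0,0]
After op 8 (STO M2): stack=[empty] mem=[0,0,0,0]
After op 9 (RCL M2): stack=[0] mem=[0,0,0,0]
After op 10 (push 18): stack=[0,18] mem=[0,0,0,0]
After op 11 (dup): stack=[0,18,18] mem=[0,0,0,0]
After op 12 (-): stack=[0,0] mem=[0,0,0,0]
After op 13 (RCL M2): stack=[0,0,0] mem=[0,0,0,0]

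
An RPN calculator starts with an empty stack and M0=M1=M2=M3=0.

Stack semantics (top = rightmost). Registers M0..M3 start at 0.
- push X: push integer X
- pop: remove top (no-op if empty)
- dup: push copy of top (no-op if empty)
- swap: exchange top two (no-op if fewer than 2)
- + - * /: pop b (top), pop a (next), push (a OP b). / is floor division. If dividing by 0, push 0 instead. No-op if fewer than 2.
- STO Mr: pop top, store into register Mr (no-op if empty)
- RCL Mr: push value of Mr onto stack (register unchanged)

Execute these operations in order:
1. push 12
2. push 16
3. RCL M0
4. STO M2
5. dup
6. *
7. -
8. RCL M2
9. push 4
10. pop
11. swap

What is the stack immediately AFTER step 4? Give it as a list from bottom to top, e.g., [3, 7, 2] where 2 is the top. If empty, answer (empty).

After op 1 (push 12): stack=[12] mem=[0,0,0,0]
After op 2 (push 16): stack=[12,16] mem=[0,0,0,0]
After op 3 (RCL M0): stack=[12,16,0] mem=[0,0,0,0]
After op 4 (STO M2): stack=[12,16] mem=[0,0,0,0]

[12, 16]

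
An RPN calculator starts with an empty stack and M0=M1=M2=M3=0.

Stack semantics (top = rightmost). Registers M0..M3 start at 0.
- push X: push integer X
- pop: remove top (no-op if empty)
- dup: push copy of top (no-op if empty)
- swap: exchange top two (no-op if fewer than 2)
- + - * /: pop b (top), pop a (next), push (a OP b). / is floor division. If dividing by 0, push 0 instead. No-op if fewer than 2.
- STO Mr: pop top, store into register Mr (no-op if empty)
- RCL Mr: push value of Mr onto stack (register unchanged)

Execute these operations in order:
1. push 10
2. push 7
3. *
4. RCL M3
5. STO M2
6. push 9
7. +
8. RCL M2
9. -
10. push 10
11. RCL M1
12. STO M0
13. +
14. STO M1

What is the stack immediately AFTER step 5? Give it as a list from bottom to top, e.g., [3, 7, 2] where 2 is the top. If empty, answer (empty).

After op 1 (push 10): stack=[10] mem=[0,0,0,0]
After op 2 (push 7): stack=[10,7] mem=[0,0,0,0]
After op 3 (*): stack=[70] mem=[0,0,0,0]
After op 4 (RCL M3): stack=[70,0] mem=[0,0,0,0]
After op 5 (STO M2): stack=[70] mem=[0,0,0,0]

[70]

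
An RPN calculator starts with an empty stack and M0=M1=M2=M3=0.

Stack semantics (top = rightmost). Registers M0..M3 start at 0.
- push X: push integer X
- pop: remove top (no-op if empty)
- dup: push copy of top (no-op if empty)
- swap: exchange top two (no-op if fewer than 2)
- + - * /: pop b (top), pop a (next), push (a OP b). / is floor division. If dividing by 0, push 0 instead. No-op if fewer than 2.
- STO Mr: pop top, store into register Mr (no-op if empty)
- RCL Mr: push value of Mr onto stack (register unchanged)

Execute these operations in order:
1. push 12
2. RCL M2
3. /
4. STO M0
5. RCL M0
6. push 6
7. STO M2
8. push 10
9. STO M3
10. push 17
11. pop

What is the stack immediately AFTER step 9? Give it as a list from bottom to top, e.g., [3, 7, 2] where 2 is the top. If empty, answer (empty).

After op 1 (push 12): stack=[12] mem=[0,0,0,0]
After op 2 (RCL M2): stack=[12,0] mem=[0,0,0,0]
After op 3 (/): stack=[0] mem=[0,0,0,0]
After op 4 (STO M0): stack=[empty] mem=[0,0,0,0]
After op 5 (RCL M0): stack=[0] mem=[0,0,0,0]
After op 6 (push 6): stack=[0,6] mem=[0,0,0,0]
After op 7 (STO M2): stack=[0] mem=[0,0,6,0]
After op 8 (push 10): stack=[0,10] mem=[0,0,6,0]
After op 9 (STO M3): stack=[0] mem=[0,0,6,10]

[0]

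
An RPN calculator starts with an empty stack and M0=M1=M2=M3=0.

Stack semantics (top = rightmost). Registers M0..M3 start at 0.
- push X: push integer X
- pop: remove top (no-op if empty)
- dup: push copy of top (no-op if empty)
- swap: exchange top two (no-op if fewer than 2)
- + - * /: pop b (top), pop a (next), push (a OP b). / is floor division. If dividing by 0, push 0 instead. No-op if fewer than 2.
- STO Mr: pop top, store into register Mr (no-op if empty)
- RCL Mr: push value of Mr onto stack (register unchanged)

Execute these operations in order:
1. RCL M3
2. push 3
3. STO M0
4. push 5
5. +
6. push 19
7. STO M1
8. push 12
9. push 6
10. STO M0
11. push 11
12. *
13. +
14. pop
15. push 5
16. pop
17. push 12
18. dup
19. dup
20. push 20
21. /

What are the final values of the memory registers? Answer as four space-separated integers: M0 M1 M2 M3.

Answer: 6 19 0 0

Derivation:
After op 1 (RCL M3): stack=[0] mem=[0,0,0,0]
After op 2 (push 3): stack=[0,3] mem=[0,0,0,0]
After op 3 (STO M0): stack=[0] mem=[3,0,0,0]
After op 4 (push 5): stack=[0,5] mem=[3,0,0,0]
After op 5 (+): stack=[5] mem=[3,0,0,0]
After op 6 (push 19): stack=[5,19] mem=[3,0,0,0]
After op 7 (STO M1): stack=[5] mem=[3,19,0,0]
After op 8 (push 12): stack=[5,12] mem=[3,19,0,0]
After op 9 (push 6): stack=[5,12,6] mem=[3,19,0,0]
After op 10 (STO M0): stack=[5,12] mem=[6,19,0,0]
After op 11 (push 11): stack=[5,12,11] mem=[6,19,0,0]
After op 12 (*): stack=[5,132] mem=[6,19,0,0]
After op 13 (+): stack=[137] mem=[6,19,0,0]
After op 14 (pop): stack=[empty] mem=[6,19,0,0]
After op 15 (push 5): stack=[5] mem=[6,19,0,0]
After op 16 (pop): stack=[empty] mem=[6,19,0,0]
After op 17 (push 12): stack=[12] mem=[6,19,0,0]
After op 18 (dup): stack=[12,12] mem=[6,19,0,0]
After op 19 (dup): stack=[12,12,12] mem=[6,19,0,0]
After op 20 (push 20): stack=[12,12,12,20] mem=[6,19,0,0]
After op 21 (/): stack=[12,12,0] mem=[6,19,0,0]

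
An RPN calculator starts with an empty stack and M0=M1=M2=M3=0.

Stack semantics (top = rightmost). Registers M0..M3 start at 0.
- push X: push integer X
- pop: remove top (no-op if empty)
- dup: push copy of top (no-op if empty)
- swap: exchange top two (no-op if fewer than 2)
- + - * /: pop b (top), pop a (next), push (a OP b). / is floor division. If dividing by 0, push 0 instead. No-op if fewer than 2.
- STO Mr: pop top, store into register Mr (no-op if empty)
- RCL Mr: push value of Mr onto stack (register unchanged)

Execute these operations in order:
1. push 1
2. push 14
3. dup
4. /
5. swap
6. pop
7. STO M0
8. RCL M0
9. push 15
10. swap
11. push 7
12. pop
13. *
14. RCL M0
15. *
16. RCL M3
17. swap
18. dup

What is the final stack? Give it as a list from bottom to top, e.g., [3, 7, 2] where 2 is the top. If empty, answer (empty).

After op 1 (push 1): stack=[1] mem=[0,0,0,0]
After op 2 (push 14): stack=[1,14] mem=[0,0,0,0]
After op 3 (dup): stack=[1,14,14] mem=[0,0,0,0]
After op 4 (/): stack=[1,1] mem=[0,0,0,0]
After op 5 (swap): stack=[1,1] mem=[0,0,0,0]
After op 6 (pop): stack=[1] mem=[0,0,0,0]
After op 7 (STO M0): stack=[empty] mem=[1,0,0,0]
After op 8 (RCL M0): stack=[1] mem=[1,0,0,0]
After op 9 (push 15): stack=[1,15] mem=[1,0,0,0]
After op 10 (swap): stack=[15,1] mem=[1,0,0,0]
After op 11 (push 7): stack=[15,1,7] mem=[1,0,0,0]
After op 12 (pop): stack=[15,1] mem=[1,0,0,0]
After op 13 (*): stack=[15] mem=[1,0,0,0]
After op 14 (RCL M0): stack=[15,1] mem=[1,0,0,0]
After op 15 (*): stack=[15] mem=[1,0,0,0]
After op 16 (RCL M3): stack=[15,0] mem=[1,0,0,0]
After op 17 (swap): stack=[0,15] mem=[1,0,0,0]
After op 18 (dup): stack=[0,15,15] mem=[1,0,0,0]

Answer: [0, 15, 15]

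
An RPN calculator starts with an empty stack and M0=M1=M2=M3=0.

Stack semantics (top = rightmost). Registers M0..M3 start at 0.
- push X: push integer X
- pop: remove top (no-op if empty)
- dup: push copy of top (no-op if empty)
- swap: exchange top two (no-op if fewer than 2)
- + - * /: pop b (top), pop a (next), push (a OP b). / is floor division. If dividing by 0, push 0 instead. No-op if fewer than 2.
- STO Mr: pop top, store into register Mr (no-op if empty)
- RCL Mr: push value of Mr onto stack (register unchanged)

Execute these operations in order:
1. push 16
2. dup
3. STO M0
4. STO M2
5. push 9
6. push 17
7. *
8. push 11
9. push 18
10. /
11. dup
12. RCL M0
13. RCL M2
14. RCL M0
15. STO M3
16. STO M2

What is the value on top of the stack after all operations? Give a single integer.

Answer: 16

Derivation:
After op 1 (push 16): stack=[16] mem=[0,0,0,0]
After op 2 (dup): stack=[16,16] mem=[0,0,0,0]
After op 3 (STO M0): stack=[16] mem=[16,0,0,0]
After op 4 (STO M2): stack=[empty] mem=[16,0,16,0]
After op 5 (push 9): stack=[9] mem=[16,0,16,0]
After op 6 (push 17): stack=[9,17] mem=[16,0,16,0]
After op 7 (*): stack=[153] mem=[16,0,16,0]
After op 8 (push 11): stack=[153,11] mem=[16,0,16,0]
After op 9 (push 18): stack=[153,11,18] mem=[16,0,16,0]
After op 10 (/): stack=[153,0] mem=[16,0,16,0]
After op 11 (dup): stack=[153,0,0] mem=[16,0,16,0]
After op 12 (RCL M0): stack=[153,0,0,16] mem=[16,0,16,0]
After op 13 (RCL M2): stack=[153,0,0,16,16] mem=[16,0,16,0]
After op 14 (RCL M0): stack=[153,0,0,16,16,16] mem=[16,0,16,0]
After op 15 (STO M3): stack=[153,0,0,16,16] mem=[16,0,16,16]
After op 16 (STO M2): stack=[153,0,0,16] mem=[16,0,16,16]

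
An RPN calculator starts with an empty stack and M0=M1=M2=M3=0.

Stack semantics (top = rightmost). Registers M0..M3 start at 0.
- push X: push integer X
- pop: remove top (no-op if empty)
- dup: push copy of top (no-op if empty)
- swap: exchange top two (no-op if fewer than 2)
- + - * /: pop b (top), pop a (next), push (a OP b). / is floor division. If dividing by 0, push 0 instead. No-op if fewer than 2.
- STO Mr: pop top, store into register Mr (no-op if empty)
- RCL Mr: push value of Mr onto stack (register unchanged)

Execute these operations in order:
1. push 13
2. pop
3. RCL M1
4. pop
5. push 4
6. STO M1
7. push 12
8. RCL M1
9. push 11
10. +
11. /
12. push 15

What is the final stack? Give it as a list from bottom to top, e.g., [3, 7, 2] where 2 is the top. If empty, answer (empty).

Answer: [0, 15]

Derivation:
After op 1 (push 13): stack=[13] mem=[0,0,0,0]
After op 2 (pop): stack=[empty] mem=[0,0,0,0]
After op 3 (RCL M1): stack=[0] mem=[0,0,0,0]
After op 4 (pop): stack=[empty] mem=[0,0,0,0]
After op 5 (push 4): stack=[4] mem=[0,0,0,0]
After op 6 (STO M1): stack=[empty] mem=[0,4,0,0]
After op 7 (push 12): stack=[12] mem=[0,4,0,0]
After op 8 (RCL M1): stack=[12,4] mem=[0,4,0,0]
After op 9 (push 11): stack=[12,4,11] mem=[0,4,0,0]
After op 10 (+): stack=[12,15] mem=[0,4,0,0]
After op 11 (/): stack=[0] mem=[0,4,0,0]
After op 12 (push 15): stack=[0,15] mem=[0,4,0,0]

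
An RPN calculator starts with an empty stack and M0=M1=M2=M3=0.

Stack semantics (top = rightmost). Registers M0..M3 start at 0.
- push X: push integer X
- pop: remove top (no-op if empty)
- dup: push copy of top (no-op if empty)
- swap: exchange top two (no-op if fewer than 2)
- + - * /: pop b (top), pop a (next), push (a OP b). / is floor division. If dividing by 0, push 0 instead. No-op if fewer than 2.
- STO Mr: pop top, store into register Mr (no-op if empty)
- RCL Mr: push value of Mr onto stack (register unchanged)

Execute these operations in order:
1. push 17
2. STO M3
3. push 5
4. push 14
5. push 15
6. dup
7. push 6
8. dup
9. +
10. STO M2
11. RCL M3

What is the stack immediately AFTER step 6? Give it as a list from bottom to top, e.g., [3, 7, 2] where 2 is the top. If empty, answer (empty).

After op 1 (push 17): stack=[17] mem=[0,0,0,0]
After op 2 (STO M3): stack=[empty] mem=[0,0,0,17]
After op 3 (push 5): stack=[5] mem=[0,0,0,17]
After op 4 (push 14): stack=[5,14] mem=[0,0,0,17]
After op 5 (push 15): stack=[5,14,15] mem=[0,0,0,17]
After op 6 (dup): stack=[5,14,15,15] mem=[0,0,0,17]

[5, 14, 15, 15]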